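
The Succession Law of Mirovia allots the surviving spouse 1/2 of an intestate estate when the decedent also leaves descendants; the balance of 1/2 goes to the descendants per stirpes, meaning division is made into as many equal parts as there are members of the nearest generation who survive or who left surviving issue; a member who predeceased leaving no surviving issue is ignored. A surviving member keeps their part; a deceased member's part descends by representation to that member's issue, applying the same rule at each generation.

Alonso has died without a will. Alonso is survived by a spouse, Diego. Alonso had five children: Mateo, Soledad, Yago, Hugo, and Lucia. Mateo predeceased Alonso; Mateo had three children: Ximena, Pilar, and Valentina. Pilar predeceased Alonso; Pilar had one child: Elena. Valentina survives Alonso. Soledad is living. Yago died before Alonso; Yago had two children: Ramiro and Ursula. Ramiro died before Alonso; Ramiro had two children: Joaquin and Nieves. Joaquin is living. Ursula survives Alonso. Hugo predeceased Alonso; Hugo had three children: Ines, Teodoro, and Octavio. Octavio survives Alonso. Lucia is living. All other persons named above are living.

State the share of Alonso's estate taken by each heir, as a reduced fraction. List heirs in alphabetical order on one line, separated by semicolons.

Diego 1/2; Elena 1/30; Ines 1/30; Joaquin 1/40; Lucia 1/10; Nieves 1/40; Octavio 1/30; Soledad 1/10; Teodoro 1/30; Ursula 1/20; Valentina 1/30; Ximena 1/30

Diego, as surviving spouse, takes 1/2.
The remaining 1/2 passes to Alonso's descendants per stirpes.
The 1/2 is divided into 5 equal shares of 1/10 among Mateo, Soledad, Yago, Hugo, Lucia.
Mateo predeceased; the 1/10 allotted to Mateo's branch passes to Mateo's issue by representation.
The 1/10 is divided into 3 equal shares of 1/30 among Ximena, Pilar, Valentina.
Ximena is living and takes 1/30.
Pilar predeceased; the 1/30 allotted to Pilar's branch passes to Pilar's issue by representation.
Elena is the sole taker at this level and receives the full 1/30.
Valentina is living and takes 1/30.
Soledad is living and takes 1/10.
Yago predeceased; the 1/10 allotted to Yago's branch passes to Yago's issue by representation.
The 1/10 is divided into 2 equal shares of 1/20 among Ramiro, Ursula.
Ramiro predeceased; the 1/20 allotted to Ramiro's branch passes to Ramiro's issue by representation.
The 1/20 is divided into 2 equal shares of 1/40 among Joaquin, Nieves.
Joaquin is living and takes 1/40.
Nieves is living and takes 1/40.
Ursula is living and takes 1/20.
Hugo predeceased; the 1/10 allotted to Hugo's branch passes to Hugo's issue by representation.
The 1/10 is divided into 3 equal shares of 1/30 among Ines, Teodoro, Octavio.
Ines is living and takes 1/30.
Teodoro is living and takes 1/30.
Octavio is living and takes 1/30.
Lucia is living and takes 1/10.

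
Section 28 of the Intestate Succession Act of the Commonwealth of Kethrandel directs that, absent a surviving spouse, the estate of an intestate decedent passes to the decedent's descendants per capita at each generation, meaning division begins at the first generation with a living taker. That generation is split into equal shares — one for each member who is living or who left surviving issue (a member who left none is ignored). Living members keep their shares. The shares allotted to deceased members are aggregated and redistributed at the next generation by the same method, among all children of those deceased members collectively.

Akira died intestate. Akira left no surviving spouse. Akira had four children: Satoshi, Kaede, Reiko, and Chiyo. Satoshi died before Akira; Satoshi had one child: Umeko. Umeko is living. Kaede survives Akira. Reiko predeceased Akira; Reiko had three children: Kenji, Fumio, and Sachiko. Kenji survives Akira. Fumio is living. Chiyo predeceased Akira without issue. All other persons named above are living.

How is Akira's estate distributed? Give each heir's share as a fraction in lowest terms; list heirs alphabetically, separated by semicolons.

Fumio 1/6; Kaede 1/3; Kenji 1/6; Sachiko 1/6; Umeko 1/6

There is no surviving spouse, so the entire estate passes to Akira's descendants per capita at each generation.
At generation 1 (Satoshi, Kaede, Reiko) there are 3 shares of (1)/3 = 1/3 each.
Living: Kaede — each takes 1/3.
Deceased: Satoshi and Reiko. Their combined 2/3 is pooled and carried to generation 2.
At generation 2 (Umeko, Kenji, Fumio, Sachiko) there are 4 shares of (2/3)/4 = 1/6 each.
Living: Umeko, Kenji, Fumio, and Sachiko — each takes 1/6.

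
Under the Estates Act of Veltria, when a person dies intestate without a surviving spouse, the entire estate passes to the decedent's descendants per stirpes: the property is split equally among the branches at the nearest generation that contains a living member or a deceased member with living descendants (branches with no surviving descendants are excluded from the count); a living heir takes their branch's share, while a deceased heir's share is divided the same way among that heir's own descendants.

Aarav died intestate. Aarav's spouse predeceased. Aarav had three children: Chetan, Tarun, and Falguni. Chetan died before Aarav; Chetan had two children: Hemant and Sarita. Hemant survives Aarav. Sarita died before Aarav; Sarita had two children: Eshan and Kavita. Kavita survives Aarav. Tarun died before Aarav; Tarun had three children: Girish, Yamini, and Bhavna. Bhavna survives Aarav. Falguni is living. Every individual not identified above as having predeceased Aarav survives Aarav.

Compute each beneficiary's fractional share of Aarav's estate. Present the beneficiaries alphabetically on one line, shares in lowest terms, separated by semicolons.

There is no surviving spouse, so the entire estate passes to Aarav's descendants per stirpes.
The estate is divided into 3 equal shares of 1/3 among Chetan, Tarun, Falguni.
Chetan predeceased; the 1/3 allotted to Chetan's branch passes to Chetan's issue by representation.
The 1/3 is divided into 2 equal shares of 1/6 among Hemant, Sarita.
Hemant is living and takes 1/6.
Sarita predeceased; the 1/6 allotted to Sarita's branch passes to Sarita's issue by representation.
The 1/6 is divided into 2 equal shares of 1/12 among Eshan, Kavita.
Eshan is living and takes 1/12.
Kavita is living and takes 1/12.
Tarun predeceased; the 1/3 allotted to Tarun's branch passes to Tarun's issue by representation.
The 1/3 is divided into 3 equal shares of 1/9 among Girish, Yamini, Bhavna.
Girish is living and takes 1/9.
Yamini is living and takes 1/9.
Bhavna is living and takes 1/9.
Falguni is living and takes 1/3.

Bhavna 1/9; Eshan 1/12; Falguni 1/3; Girish 1/9; Hemant 1/6; Kavita 1/12; Yamini 1/9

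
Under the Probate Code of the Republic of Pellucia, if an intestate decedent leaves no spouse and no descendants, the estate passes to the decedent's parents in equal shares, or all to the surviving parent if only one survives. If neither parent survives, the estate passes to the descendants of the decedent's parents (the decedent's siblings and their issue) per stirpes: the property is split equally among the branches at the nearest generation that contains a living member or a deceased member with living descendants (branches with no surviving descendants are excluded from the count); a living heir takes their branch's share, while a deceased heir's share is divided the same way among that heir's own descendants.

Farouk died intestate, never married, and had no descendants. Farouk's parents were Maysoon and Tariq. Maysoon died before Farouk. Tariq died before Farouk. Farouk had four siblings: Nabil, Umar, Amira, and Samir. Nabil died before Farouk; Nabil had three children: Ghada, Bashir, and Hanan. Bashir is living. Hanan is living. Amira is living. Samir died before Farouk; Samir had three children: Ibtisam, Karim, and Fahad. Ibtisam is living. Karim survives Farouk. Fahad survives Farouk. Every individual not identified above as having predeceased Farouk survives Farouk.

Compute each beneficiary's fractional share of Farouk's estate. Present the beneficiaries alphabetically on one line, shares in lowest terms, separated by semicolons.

Amira 1/4; Bashir 1/12; Fahad 1/12; Ghada 1/12; Hanan 1/12; Ibtisam 1/12; Karim 1/12; Umar 1/4

Neither parent survives and there are no descendants, so the estate passes to Farouk's siblings and their issue per stirpes.
The estate is divided into 4 equal shares of 1/4 among Nabil, Umar, Amira, Samir.
Nabil predeceased; the 1/4 allotted to Nabil's branch passes to Nabil's issue by representation.
The 1/4 is divided into 3 equal shares of 1/12 among Ghada, Bashir, Hanan.
Ghada is living and takes 1/12.
Bashir is living and takes 1/12.
Hanan is living and takes 1/12.
Umar is living and takes 1/4.
Amira is living and takes 1/4.
Samir predeceased; the 1/4 allotted to Samir's branch passes to Samir's issue by representation.
The 1/4 is divided into 3 equal shares of 1/12 among Ibtisam, Karim, Fahad.
Ibtisam is living and takes 1/12.
Karim is living and takes 1/12.
Fahad is living and takes 1/12.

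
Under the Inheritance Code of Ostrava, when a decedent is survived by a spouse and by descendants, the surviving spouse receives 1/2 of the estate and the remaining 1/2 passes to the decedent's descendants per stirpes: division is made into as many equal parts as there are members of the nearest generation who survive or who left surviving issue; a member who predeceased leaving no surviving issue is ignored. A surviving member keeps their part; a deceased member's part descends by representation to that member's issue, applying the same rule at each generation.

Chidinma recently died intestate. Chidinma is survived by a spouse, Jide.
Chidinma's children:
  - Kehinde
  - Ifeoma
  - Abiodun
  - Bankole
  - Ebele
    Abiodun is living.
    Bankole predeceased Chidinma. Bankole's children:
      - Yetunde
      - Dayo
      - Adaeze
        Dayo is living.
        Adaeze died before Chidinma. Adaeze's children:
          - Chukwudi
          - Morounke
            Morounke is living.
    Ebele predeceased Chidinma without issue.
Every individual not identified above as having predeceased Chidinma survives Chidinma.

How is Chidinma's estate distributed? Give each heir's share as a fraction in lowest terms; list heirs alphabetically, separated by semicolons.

Abiodun 1/8; Chukwudi 1/48; Dayo 1/24; Ifeoma 1/8; Jide 1/2; Kehinde 1/8; Morounke 1/48; Yetunde 1/24

Jide, as surviving spouse, takes 1/2.
The remaining 1/2 passes to Chidinma's descendants per stirpes.
Ebele left no surviving issue, so that branch lapses and is disregarded.
The 1/2 is divided into 4 equal shares of 1/8 among Kehinde, Ifeoma, Abiodun, Bankole.
Kehinde is living and takes 1/8.
Ifeoma is living and takes 1/8.
Abiodun is living and takes 1/8.
Bankole predeceased; the 1/8 allotted to Bankole's branch passes to Bankole's issue by representation.
The 1/8 is divided into 3 equal shares of 1/24 among Yetunde, Dayo, Adaeze.
Yetunde is living and takes 1/24.
Dayo is living and takes 1/24.
Adaeze predeceased; the 1/24 allotted to Adaeze's branch passes to Adaeze's issue by representation.
The 1/24 is divided into 2 equal shares of 1/48 among Chukwudi, Morounke.
Chukwudi is living and takes 1/48.
Morounke is living and takes 1/48.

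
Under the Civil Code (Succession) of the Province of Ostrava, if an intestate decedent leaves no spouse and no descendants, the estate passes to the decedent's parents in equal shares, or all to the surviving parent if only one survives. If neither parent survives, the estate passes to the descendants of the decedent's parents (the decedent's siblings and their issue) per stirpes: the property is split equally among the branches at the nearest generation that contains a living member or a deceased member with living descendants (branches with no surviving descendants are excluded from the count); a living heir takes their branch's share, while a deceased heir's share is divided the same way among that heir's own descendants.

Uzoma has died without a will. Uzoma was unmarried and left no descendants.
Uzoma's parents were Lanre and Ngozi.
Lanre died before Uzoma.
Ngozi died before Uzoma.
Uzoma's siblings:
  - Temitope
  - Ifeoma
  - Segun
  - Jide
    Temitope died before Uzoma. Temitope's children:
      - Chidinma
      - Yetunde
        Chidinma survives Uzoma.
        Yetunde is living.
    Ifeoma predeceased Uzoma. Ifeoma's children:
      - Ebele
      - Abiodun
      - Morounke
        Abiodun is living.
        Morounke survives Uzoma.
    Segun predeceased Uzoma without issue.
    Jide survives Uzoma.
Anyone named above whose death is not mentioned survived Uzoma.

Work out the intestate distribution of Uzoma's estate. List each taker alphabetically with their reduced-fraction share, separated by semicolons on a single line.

Neither parent survives and there are no descendants, so the estate passes to Uzoma's siblings and their issue per stirpes.
Segun left no surviving issue, so that branch lapses and is disregarded.
The estate is divided into 3 equal shares of 1/3 among Temitope, Ifeoma, Jide.
Temitope predeceased; the 1/3 allotted to Temitope's branch passes to Temitope's issue by representation.
The 1/3 is divided into 2 equal shares of 1/6 among Chidinma, Yetunde.
Chidinma is living and takes 1/6.
Yetunde is living and takes 1/6.
Ifeoma predeceased; the 1/3 allotted to Ifeoma's branch passes to Ifeoma's issue by representation.
The 1/3 is divided into 3 equal shares of 1/9 among Ebele, Abiodun, Morounke.
Ebele is living and takes 1/9.
Abiodun is living and takes 1/9.
Morounke is living and takes 1/9.
Jide is living and takes 1/3.

Abiodun 1/9; Chidinma 1/6; Ebele 1/9; Jide 1/3; Morounke 1/9; Yetunde 1/6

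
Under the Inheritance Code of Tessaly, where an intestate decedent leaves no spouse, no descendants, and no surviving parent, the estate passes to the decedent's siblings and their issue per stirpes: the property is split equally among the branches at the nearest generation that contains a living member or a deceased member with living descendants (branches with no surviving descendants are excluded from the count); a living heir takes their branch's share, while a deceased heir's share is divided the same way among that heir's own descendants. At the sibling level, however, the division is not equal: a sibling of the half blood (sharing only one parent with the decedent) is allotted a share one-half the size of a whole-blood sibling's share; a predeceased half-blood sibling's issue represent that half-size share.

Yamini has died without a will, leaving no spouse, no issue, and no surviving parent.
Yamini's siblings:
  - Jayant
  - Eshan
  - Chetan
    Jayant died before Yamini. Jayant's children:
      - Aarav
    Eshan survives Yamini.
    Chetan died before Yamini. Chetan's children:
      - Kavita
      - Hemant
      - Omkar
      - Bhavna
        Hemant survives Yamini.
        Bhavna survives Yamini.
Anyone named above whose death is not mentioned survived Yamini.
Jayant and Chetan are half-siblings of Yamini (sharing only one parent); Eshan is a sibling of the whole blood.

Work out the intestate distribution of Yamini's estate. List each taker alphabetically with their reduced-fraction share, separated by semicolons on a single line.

No spouse, descendants, or parent survives, so the estate passes to Yamini's siblings per stirpes.
Half-blood siblings count for one-half the weight of whole-blood siblings at the initial division.
Dividing 1 in proportion to weights (total weight 2): Jayant (weight 1/2) → 1/4; Eshan (weight 1) → 1/2; Chetan (weight 1/2) → 1/4.
Jayant predeceased; the 1/4 allotted to Jayant's branch passes to Jayant's issue by representation.
Aarav is the sole taker at this level and receives the full 1/4.
Eshan is living and takes 1/2.
Chetan predeceased; the 1/4 allotted to Chetan's branch passes to Chetan's issue by representation.
The 1/4 is divided into 4 equal shares of 1/16 among Kavita, Hemant, Omkar, Bhavna.
Kavita is living and takes 1/16.
Hemant is living and takes 1/16.
Omkar is living and takes 1/16.
Bhavna is living and takes 1/16.

Aarav 1/4; Bhavna 1/16; Eshan 1/2; Hemant 1/16; Kavita 1/16; Omkar 1/16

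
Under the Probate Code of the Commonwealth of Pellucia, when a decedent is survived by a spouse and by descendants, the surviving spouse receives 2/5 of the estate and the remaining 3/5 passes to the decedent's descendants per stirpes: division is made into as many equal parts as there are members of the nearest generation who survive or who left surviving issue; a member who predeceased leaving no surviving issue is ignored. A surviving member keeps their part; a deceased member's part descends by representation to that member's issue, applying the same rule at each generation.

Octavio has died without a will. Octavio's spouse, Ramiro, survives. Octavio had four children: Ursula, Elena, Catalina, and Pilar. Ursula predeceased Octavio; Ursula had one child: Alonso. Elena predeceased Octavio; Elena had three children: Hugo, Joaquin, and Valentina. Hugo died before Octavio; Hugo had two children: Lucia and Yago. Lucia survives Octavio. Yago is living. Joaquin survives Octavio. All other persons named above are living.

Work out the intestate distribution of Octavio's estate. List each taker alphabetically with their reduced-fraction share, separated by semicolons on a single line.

Alonso 3/20; Catalina 3/20; Joaquin 1/20; Lucia 1/40; Pilar 3/20; Ramiro 2/5; Valentina 1/20; Yago 1/40

Ramiro, as surviving spouse, takes 2/5.
The remaining 3/5 passes to Octavio's descendants per stirpes.
The 3/5 is divided into 4 equal shares of 3/20 among Ursula, Elena, Catalina, Pilar.
Ursula predeceased; the 3/20 allotted to Ursula's branch passes to Ursula's issue by representation.
Alonso is the sole taker at this level and receives the full 3/20.
Elena predeceased; the 3/20 allotted to Elena's branch passes to Elena's issue by representation.
The 3/20 is divided into 3 equal shares of 1/20 among Hugo, Joaquin, Valentina.
Hugo predeceased; the 1/20 allotted to Hugo's branch passes to Hugo's issue by representation.
The 1/20 is divided into 2 equal shares of 1/40 among Lucia, Yago.
Lucia is living and takes 1/40.
Yago is living and takes 1/40.
Joaquin is living and takes 1/20.
Valentina is living and takes 1/20.
Catalina is living and takes 3/20.
Pilar is living and takes 3/20.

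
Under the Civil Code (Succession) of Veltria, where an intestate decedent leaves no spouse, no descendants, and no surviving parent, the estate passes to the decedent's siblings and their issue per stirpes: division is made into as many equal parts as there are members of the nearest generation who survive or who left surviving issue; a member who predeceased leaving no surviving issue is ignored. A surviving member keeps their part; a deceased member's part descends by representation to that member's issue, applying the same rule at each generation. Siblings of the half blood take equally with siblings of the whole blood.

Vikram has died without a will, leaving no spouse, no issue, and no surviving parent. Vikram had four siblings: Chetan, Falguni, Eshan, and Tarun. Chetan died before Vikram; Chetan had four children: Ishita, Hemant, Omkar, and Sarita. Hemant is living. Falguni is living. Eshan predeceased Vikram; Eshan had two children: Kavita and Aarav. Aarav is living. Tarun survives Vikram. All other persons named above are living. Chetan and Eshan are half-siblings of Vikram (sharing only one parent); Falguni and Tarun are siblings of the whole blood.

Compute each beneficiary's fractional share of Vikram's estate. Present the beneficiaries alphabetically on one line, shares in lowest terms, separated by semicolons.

No spouse, descendants, or parent survives, so the estate passes to Vikram's siblings per stirpes.
Half-blood and whole-blood siblings take equally under the stated rule.
The estate is divided into 4 equal shares of 1/4 among Chetan, Falguni, Eshan, Tarun.
Chetan predeceased; the 1/4 allotted to Chetan's branch passes to Chetan's issue by representation.
The 1/4 is divided into 4 equal shares of 1/16 among Ishita, Hemant, Omkar, Sarita.
Ishita is living and takes 1/16.
Hemant is living and takes 1/16.
Omkar is living and takes 1/16.
Sarita is living and takes 1/16.
Falguni is living and takes 1/4.
Eshan predeceased; the 1/4 allotted to Eshan's branch passes to Eshan's issue by representation.
The 1/4 is divided into 2 equal shares of 1/8 among Kavita, Aarav.
Kavita is living and takes 1/8.
Aarav is living and takes 1/8.
Tarun is living and takes 1/4.

Aarav 1/8; Falguni 1/4; Hemant 1/16; Ishita 1/16; Kavita 1/8; Omkar 1/16; Sarita 1/16; Tarun 1/4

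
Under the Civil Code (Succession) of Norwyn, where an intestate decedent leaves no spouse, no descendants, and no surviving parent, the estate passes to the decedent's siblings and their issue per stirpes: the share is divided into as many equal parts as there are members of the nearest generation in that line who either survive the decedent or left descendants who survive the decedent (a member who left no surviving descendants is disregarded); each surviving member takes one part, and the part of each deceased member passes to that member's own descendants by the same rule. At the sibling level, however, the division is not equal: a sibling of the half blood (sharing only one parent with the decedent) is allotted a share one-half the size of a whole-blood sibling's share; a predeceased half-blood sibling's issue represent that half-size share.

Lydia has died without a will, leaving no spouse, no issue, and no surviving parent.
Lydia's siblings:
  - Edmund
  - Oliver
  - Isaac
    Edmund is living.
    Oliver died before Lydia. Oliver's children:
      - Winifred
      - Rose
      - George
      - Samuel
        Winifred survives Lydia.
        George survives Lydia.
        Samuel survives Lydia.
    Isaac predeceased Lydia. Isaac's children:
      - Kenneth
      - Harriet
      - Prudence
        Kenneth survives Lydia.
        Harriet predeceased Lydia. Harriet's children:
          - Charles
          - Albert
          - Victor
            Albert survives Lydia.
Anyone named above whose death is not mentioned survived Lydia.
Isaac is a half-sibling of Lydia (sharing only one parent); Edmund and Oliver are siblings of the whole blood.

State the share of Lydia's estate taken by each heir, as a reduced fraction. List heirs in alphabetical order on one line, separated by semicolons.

Albert 1/45; Charles 1/45; Edmund 2/5; George 1/10; Kenneth 1/15; Prudence 1/15; Rose 1/10; Samuel 1/10; Victor 1/45; Winifred 1/10

No spouse, descendants, or parent survives, so the estate passes to Lydia's siblings per stirpes.
Half-blood siblings count for one-half the weight of whole-blood siblings at the initial division.
Dividing 1 in proportion to weights (total weight 5/2): Edmund (weight 1) → 2/5; Oliver (weight 1) → 2/5; Isaac (weight 1/2) → 1/5.
Edmund is living and takes 2/5.
Oliver predeceased; the 2/5 allotted to Oliver's branch passes to Oliver's issue by representation.
The 2/5 is divided into 4 equal shares of 1/10 among Winifred, Rose, George, Samuel.
Winifred is living and takes 1/10.
Rose is living and takes 1/10.
George is living and takes 1/10.
Samuel is living and takes 1/10.
Isaac predeceased; the 1/5 allotted to Isaac's branch passes to Isaac's issue by representation.
The 1/5 is divided into 3 equal shares of 1/15 among Kenneth, Harriet, Prudence.
Kenneth is living and takes 1/15.
Harriet predeceased; the 1/15 allotted to Harriet's branch passes to Harriet's issue by representation.
The 1/15 is divided into 3 equal shares of 1/45 among Charles, Albert, Victor.
Charles is living and takes 1/45.
Albert is living and takes 1/45.
Victor is living and takes 1/45.
Prudence is living and takes 1/15.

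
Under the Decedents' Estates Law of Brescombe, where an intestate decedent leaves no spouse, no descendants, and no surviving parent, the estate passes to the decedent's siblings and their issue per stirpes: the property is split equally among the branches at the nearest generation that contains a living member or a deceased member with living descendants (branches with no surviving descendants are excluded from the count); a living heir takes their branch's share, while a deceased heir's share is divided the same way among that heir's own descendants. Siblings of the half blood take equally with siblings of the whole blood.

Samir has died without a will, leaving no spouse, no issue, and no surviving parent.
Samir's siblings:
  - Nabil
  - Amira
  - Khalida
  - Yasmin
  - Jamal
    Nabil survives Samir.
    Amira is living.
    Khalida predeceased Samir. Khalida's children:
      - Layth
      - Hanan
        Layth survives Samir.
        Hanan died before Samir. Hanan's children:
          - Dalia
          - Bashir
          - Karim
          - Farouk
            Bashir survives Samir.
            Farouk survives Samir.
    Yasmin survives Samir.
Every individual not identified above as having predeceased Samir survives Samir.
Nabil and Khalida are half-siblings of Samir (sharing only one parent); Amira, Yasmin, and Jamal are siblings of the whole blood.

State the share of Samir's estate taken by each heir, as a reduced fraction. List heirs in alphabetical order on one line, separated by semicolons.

Amira 1/5; Bashir 1/40; Dalia 1/40; Farouk 1/40; Jamal 1/5; Karim 1/40; Layth 1/10; Nabil 1/5; Yasmin 1/5

No spouse, descendants, or parent survives, so the estate passes to Samir's siblings per stirpes.
Half-blood and whole-blood siblings take equally under the stated rule.
The estate is divided into 5 equal shares of 1/5 among Nabil, Amira, Khalida, Yasmin, Jamal.
Nabil is living and takes 1/5.
Amira is living and takes 1/5.
Khalida predeceased; the 1/5 allotted to Khalida's branch passes to Khalida's issue by representation.
The 1/5 is divided into 2 equal shares of 1/10 among Layth, Hanan.
Layth is living and takes 1/10.
Hanan predeceased; the 1/10 allotted to Hanan's branch passes to Hanan's issue by representation.
The 1/10 is divided into 4 equal shares of 1/40 among Dalia, Bashir, Karim, Farouk.
Dalia is living and takes 1/40.
Bashir is living and takes 1/40.
Karim is living and takes 1/40.
Farouk is living and takes 1/40.
Yasmin is living and takes 1/5.
Jamal is living and takes 1/5.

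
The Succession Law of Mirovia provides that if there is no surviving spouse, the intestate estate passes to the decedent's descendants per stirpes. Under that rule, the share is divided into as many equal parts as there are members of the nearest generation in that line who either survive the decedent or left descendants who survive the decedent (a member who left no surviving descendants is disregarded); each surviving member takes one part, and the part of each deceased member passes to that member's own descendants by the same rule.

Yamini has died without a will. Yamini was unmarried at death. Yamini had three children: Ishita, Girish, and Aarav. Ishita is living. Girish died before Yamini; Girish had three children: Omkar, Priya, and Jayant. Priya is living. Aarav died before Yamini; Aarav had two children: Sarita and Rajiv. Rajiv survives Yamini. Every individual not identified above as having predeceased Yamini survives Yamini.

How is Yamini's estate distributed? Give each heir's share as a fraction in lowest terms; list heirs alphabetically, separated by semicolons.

Ishita 1/3; Jayant 1/9; Omkar 1/9; Priya 1/9; Rajiv 1/6; Sarita 1/6

There is no surviving spouse, so the entire estate passes to Yamini's descendants per stirpes.
The estate is divided into 3 equal shares of 1/3 among Ishita, Girish, Aarav.
Ishita is living and takes 1/3.
Girish predeceased; the 1/3 allotted to Girish's branch passes to Girish's issue by representation.
The 1/3 is divided into 3 equal shares of 1/9 among Omkar, Priya, Jayant.
Omkar is living and takes 1/9.
Priya is living and takes 1/9.
Jayant is living and takes 1/9.
Aarav predeceased; the 1/3 allotted to Aarav's branch passes to Aarav's issue by representation.
The 1/3 is divided into 2 equal shares of 1/6 among Sarita, Rajiv.
Sarita is living and takes 1/6.
Rajiv is living and takes 1/6.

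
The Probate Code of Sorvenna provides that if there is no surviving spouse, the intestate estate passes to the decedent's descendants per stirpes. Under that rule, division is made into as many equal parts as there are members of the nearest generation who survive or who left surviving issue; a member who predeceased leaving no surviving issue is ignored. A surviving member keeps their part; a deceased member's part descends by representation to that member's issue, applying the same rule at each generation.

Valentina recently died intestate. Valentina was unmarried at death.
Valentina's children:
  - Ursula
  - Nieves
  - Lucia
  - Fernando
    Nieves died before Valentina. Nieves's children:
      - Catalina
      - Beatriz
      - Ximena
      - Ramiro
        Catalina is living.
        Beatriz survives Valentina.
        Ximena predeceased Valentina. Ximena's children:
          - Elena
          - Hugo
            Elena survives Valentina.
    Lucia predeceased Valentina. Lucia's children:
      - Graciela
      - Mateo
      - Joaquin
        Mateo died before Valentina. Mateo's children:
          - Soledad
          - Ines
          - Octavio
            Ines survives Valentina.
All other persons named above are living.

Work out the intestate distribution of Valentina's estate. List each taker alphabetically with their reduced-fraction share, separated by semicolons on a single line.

There is no surviving spouse, so the entire estate passes to Valentina's descendants per stirpes.
The estate is divided into 4 equal shares of 1/4 among Ursula, Nieves, Lucia, Fernando.
Ursula is living and takes 1/4.
Nieves predeceased; the 1/4 allotted to Nieves's branch passes to Nieves's issue by representation.
The 1/4 is divided into 4 equal shares of 1/16 among Catalina, Beatriz, Ximena, Ramiro.
Catalina is living and takes 1/16.
Beatriz is living and takes 1/16.
Ximena predeceased; the 1/16 allotted to Ximena's branch passes to Ximena's issue by representation.
The 1/16 is divided into 2 equal shares of 1/32 among Elena, Hugo.
Elena is living and takes 1/32.
Hugo is living and takes 1/32.
Ramiro is living and takes 1/16.
Lucia predeceased; the 1/4 allotted to Lucia's branch passes to Lucia's issue by representation.
The 1/4 is divided into 3 equal shares of 1/12 among Graciela, Mateo, Joaquin.
Graciela is living and takes 1/12.
Mateo predeceased; the 1/12 allotted to Mateo's branch passes to Mateo's issue by representation.
The 1/12 is divided into 3 equal shares of 1/36 among Soledad, Ines, Octavio.
Soledad is living and takes 1/36.
Ines is living and takes 1/36.
Octavio is living and takes 1/36.
Joaquin is living and takes 1/12.
Fernando is living and takes 1/4.

Beatriz 1/16; Catalina 1/16; Elena 1/32; Fernando 1/4; Graciela 1/12; Hugo 1/32; Ines 1/36; Joaquin 1/12; Octavio 1/36; Ramiro 1/16; Soledad 1/36; Ursula 1/4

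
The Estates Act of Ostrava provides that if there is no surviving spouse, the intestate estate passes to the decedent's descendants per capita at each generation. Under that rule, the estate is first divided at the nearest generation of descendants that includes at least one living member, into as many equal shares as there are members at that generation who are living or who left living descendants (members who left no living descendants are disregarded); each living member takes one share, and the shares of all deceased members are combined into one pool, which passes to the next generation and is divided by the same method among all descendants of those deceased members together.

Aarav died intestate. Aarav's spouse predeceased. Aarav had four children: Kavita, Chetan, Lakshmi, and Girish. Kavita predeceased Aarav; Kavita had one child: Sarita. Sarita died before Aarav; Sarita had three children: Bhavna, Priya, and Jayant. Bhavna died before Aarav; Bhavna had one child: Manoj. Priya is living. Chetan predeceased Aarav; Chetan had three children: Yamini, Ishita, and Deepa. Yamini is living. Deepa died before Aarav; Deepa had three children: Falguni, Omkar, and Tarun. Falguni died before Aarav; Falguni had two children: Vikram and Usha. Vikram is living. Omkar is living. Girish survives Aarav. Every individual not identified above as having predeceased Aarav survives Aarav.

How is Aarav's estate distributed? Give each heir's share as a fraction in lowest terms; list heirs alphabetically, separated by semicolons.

Girish 1/4; Ishita 1/8; Jayant 1/24; Lakshmi 1/4; Manoj 1/36; Omkar 1/24; Priya 1/24; Tarun 1/24; Usha 1/36; Vikram 1/36; Yamini 1/8

There is no surviving spouse, so the entire estate passes to Aarav's descendants per capita at each generation.
At generation 1 (Kavita, Chetan, Lakshmi, Girish) there are 4 shares of (1)/4 = 1/4 each.
Living: Lakshmi and Girish — each takes 1/4.
Deceased: Kavita and Chetan. Their combined 1/2 is pooled and carried to generation 2.
At generation 2 (Sarita, Yamini, Ishita, Deepa) there are 4 shares of (1/2)/4 = 1/8 each.
Living: Yamini and Ishita — each takes 1/8.
Deceased: Sarita and Deepa. Their combined 1/4 is pooled and carried to generation 3.
At generation 3 (Bhavna, Priya, Jayant, Falguni, Omkar, Tarun) there are 6 shares of (1/4)/6 = 1/24 each.
Living: Priya, Jayant, Omkar, and Tarun — each takes 1/24.
Deceased: Bhavna and Falguni. Their combined 1/12 is pooled and carried to generation 4.
At generation 4 (Manoj, Vikram, Usha) there are 3 shares of (1/12)/3 = 1/36 each.
Living: Manoj, Vikram, and Usha — each takes 1/36.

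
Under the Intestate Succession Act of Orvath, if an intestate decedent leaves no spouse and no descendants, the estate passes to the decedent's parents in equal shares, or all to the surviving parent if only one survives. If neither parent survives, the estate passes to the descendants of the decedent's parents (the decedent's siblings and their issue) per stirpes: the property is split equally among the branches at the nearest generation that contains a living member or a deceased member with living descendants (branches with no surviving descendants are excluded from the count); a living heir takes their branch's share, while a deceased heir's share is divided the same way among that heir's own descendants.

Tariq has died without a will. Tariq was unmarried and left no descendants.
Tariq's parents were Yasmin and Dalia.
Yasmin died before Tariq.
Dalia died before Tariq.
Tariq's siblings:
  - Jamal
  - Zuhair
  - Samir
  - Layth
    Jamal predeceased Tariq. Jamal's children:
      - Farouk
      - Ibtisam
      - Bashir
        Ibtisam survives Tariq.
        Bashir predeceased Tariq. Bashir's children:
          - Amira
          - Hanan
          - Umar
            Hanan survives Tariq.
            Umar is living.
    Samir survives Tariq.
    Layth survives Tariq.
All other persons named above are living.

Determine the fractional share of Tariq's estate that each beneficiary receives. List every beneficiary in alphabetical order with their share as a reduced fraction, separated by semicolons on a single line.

Amira 1/36; Farouk 1/12; Hanan 1/36; Ibtisam 1/12; Layth 1/4; Samir 1/4; Umar 1/36; Zuhair 1/4

Neither parent survives and there are no descendants, so the estate passes to Tariq's siblings and their issue per stirpes.
The estate is divided into 4 equal shares of 1/4 among Jamal, Zuhair, Samir, Layth.
Jamal predeceased; the 1/4 allotted to Jamal's branch passes to Jamal's issue by representation.
The 1/4 is divided into 3 equal shares of 1/12 among Farouk, Ibtisam, Bashir.
Farouk is living and takes 1/12.
Ibtisam is living and takes 1/12.
Bashir predeceased; the 1/12 allotted to Bashir's branch passes to Bashir's issue by representation.
The 1/12 is divided into 3 equal shares of 1/36 among Amira, Hanan, Umar.
Amira is living and takes 1/36.
Hanan is living and takes 1/36.
Umar is living and takes 1/36.
Zuhair is living and takes 1/4.
Samir is living and takes 1/4.
Layth is living and takes 1/4.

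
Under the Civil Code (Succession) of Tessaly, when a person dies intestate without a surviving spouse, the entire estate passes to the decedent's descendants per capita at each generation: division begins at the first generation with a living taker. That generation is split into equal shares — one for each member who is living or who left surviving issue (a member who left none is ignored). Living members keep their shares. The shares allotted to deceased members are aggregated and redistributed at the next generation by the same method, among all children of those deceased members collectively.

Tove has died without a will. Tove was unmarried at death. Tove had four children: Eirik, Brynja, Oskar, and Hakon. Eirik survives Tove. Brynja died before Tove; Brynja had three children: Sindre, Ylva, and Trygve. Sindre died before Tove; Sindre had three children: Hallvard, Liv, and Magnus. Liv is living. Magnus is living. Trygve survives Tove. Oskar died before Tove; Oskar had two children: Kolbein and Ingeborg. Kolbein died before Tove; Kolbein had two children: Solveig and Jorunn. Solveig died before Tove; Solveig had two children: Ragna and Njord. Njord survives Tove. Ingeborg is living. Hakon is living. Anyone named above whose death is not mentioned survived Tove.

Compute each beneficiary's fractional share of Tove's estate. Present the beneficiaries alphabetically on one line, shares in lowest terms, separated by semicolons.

Eirik 1/4; Hakon 1/4; Hallvard 1/25; Ingeborg 1/10; Jorunn 1/25; Liv 1/25; Magnus 1/25; Njord 1/50; Ragna 1/50; Trygve 1/10; Ylva 1/10

There is no surviving spouse, so the entire estate passes to Tove's descendants per capita at each generation.
At generation 1 (Eirik, Brynja, Oskar, Hakon) there are 4 shares of (1)/4 = 1/4 each.
Living: Eirik and Hakon — each takes 1/4.
Deceased: Brynja and Oskar. Their combined 1/2 is pooled and carried to generation 2.
At generation 2 (Sindre, Ylva, Trygve, Kolbein, Ingeborg) there are 5 shares of (1/2)/5 = 1/10 each.
Living: Ylva, Trygve, and Ingeborg — each takes 1/10.
Deceased: Sindre and Kolbein. Their combined 1/5 is pooled and carried to generation 3.
At generation 3 (Hallvard, Liv, Magnus, Solveig, Jorunn) there are 5 shares of (1/5)/5 = 1/25 each.
Living: Hallvard, Liv, Magnus, and Jorunn — each takes 1/25.
Deceased: Solveig. That 1/25 share is carried to generation 4.
At generation 4 (Ragna, Njord) there are 2 shares of (1/25)/2 = 1/50 each.
Living: Ragna and Njord — each takes 1/50.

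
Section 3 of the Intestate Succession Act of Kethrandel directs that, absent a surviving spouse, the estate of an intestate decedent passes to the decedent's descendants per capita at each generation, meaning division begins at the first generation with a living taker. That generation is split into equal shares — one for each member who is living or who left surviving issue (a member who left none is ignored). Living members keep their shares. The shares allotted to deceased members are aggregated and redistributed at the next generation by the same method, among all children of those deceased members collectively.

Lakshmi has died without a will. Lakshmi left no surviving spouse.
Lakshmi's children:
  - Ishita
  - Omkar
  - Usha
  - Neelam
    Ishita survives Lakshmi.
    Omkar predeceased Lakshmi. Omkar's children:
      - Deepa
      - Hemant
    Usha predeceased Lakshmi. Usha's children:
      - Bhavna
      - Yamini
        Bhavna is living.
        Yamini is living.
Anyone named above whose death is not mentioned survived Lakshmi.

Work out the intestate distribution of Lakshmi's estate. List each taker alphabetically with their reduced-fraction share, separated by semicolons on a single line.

Bhavna 1/8; Deepa 1/8; Hemant 1/8; Ishita 1/4; Neelam 1/4; Yamini 1/8

There is no surviving spouse, so the entire estate passes to Lakshmi's descendants per capita at each generation.
At generation 1 (Ishita, Omkar, Usha, Neelam) there are 4 shares of (1)/4 = 1/4 each.
Living: Ishita and Neelam — each takes 1/4.
Deceased: Omkar and Usha. Their combined 1/2 is pooled and carried to generation 2.
At generation 2 (Deepa, Hemant, Bhavna, Yamini) there are 4 shares of (1/2)/4 = 1/8 each.
Living: Deepa, Hemant, Bhavna, and Yamini — each takes 1/8.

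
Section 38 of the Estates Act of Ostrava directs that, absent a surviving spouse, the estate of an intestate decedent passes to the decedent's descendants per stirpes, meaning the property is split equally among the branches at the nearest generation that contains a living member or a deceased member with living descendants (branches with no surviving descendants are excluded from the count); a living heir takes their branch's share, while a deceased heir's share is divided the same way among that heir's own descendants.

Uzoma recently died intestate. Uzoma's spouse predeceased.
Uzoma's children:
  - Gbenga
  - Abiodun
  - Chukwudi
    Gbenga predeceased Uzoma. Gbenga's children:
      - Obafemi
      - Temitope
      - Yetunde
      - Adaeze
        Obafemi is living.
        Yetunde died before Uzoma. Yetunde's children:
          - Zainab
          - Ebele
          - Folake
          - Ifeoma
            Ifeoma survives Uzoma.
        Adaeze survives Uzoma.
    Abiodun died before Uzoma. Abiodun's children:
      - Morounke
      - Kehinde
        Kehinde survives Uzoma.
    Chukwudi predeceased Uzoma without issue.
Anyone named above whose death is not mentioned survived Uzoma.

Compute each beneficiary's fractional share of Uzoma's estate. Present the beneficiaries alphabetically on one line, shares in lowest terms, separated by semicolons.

There is no surviving spouse, so the entire estate passes to Uzoma's descendants per stirpes.
Chukwudi left no surviving issue, so that branch lapses and is disregarded.
The estate is divided into 2 equal shares of 1/2 among Gbenga, Abiodun.
Gbenga predeceased; the 1/2 allotted to Gbenga's branch passes to Gbenga's issue by representation.
The 1/2 is divided into 4 equal shares of 1/8 among Obafemi, Temitope, Yetunde, Adaeze.
Obafemi is living and takes 1/8.
Temitope is living and takes 1/8.
Yetunde predeceased; the 1/8 allotted to Yetunde's branch passes to Yetunde's issue by representation.
The 1/8 is divided into 4 equal shares of 1/32 among Zainab, Ebele, Folake, Ifeoma.
Zainab is living and takes 1/32.
Ebele is living and takes 1/32.
Folake is living and takes 1/32.
Ifeoma is living and takes 1/32.
Adaeze is living and takes 1/8.
Abiodun predeceased; the 1/2 allotted to Abiodun's branch passes to Abiodun's issue by representation.
The 1/2 is divided into 2 equal shares of 1/4 among Morounke, Kehinde.
Morounke is living and takes 1/4.
Kehinde is living and takes 1/4.

Adaeze 1/8; Ebele 1/32; Folake 1/32; Ifeoma 1/32; Kehinde 1/4; Morounke 1/4; Obafemi 1/8; Temitope 1/8; Zainab 1/32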